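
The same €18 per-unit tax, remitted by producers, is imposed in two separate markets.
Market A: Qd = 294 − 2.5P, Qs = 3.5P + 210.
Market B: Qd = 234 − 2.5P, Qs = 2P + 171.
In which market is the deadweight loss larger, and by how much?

Market A: pre-tax P* = €14, Q* = 259; post-tax Q = 232.75; deadweight loss = €236.25.
Market B: pre-tax P* = €14, Q* = 199; post-tax Q = 179; deadweight loss = €180.
Difference: €236.25 vs €180 → market A is larger by €56.25.

Market A, by €56.25.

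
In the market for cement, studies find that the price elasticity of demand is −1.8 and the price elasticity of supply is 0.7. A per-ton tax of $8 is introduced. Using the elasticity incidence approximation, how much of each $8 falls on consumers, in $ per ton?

Consumers bear ≈ $2.24 per ton.

Incidence ratio: consumers' share ≈ εs / (εs + |εd|) = 0.7 / (0.7 + 1.8) = 0.28.
So consumers bear ≈ 0.28 × $8 = $2.24; sellers bear $5.76.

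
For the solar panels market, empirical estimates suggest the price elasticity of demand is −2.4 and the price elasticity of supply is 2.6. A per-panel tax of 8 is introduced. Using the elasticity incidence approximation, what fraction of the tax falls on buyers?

Incidence ratio: buyers' share ≈ εs / (εs + |εd|) = 2.6 / (2.6 + 2.4) = 0.52.
Supply is the more elastic side, so buyers bear the larger share.

Buyers' share ≈ 0.52.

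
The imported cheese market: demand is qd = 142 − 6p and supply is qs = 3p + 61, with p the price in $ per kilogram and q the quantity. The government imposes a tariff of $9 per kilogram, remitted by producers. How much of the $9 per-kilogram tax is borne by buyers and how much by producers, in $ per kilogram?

Buyers bear $3 per kilogram; producers bear $6 per kilogram.

Before the tax: set 142 − 6p = 3p + 61 → p* = $9, q* = 88.
With the tax collected from producers, supply shifts: qs = 3(p − 9) + 61.
Solving gives q = 70 with buyers paying $12 and producers receiving $3 (the $9 wedge).
Burden on buyers: $3; on producers: $6. (They sum to $9.)
The less price-elastic side of the market bears the larger share of a per-unit tax.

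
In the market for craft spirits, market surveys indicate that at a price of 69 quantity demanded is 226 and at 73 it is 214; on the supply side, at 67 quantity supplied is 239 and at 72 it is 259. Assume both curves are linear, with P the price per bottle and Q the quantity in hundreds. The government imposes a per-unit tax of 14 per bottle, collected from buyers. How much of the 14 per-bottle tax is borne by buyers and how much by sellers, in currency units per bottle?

Buyers bear 8 per bottle; sellers bear 6 per bottle.

Demand slope: (214 − 226)/(73 − 69) = -3, so Qd = 433 − 3P.
Supply slope: (259 − 239)/(72 − 67) = 4, so Qs = 4P − 29.
Before the tax: set 433 − 3P = 4P − 29 → P* = 66, Q* = 235.
With the tax collected from buyers, demand (in seller-price terms) shifts: Qd = 433 − 3(P + 14).
New equilibrium: buyers pay 74, sellers receive 60, Q = 211. (Wedge: Pb − Ps = 14.)
Burden on buyers: 8; on sellers: 6. (They sum to 14.)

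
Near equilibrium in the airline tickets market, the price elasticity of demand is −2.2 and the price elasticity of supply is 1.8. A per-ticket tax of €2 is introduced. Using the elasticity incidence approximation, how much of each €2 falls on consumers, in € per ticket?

Incidence ratio: consumers' share ≈ εs / (εs + |εd|) = 1.8 / (1.8 + 2.2) = 0.45.
So consumers bear ≈ 0.45 × €2 = €0.9; sellers bear €1.1.

Consumers bear ≈ €0.9 per ticket.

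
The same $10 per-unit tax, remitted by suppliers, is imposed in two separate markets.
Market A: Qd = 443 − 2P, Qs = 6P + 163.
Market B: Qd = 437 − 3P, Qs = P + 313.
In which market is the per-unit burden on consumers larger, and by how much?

Market A, by $5.

Market A: pre-tax P* = $35, Q* = 373; post-tax Q = 358; per-unit burden on consumers = $7.5.
Market B: pre-tax P* = $31, Q* = 344; post-tax Q = 336.5; per-unit burden on consumers = $2.5.
Difference: $7.5 vs $2.5 → market A is larger by $5.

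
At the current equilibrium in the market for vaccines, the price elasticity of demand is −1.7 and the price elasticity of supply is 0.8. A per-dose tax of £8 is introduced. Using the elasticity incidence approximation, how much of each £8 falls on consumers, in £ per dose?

Incidence ratio: consumers' share ≈ εs / (εs + |εd|) = 0.8 / (0.8 + 1.7) = 0.32.
So consumers bear ≈ 0.32 × £8 = £2.56; producers bear £5.44.

Consumers bear ≈ £2.56 per dose.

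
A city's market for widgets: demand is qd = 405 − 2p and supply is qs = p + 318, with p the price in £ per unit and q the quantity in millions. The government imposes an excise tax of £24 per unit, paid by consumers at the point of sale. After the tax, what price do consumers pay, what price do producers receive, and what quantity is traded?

Without the tax, 405 − 2p = p + 318 gives 3p = 87, so p* = £29 and q* = 347.
With the tax collected from consumers, demand (in seller-price terms) shifts: qd = 405 − 2(p + 24).
New equilibrium: consumers pay £37, producers receive £13, q = 331. (Wedge: pb − ps = 24.)

Consumers pay £37; producers receive £13; quantity = 331.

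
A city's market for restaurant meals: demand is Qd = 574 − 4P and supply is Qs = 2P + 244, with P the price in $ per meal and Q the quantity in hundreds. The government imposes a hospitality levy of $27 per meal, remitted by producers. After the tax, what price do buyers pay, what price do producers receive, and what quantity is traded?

Buyers pay $64; producers receive $37; quantity = 318.

Before the tax: set 574 − 4P = 2P + 244 → P* = $55, Q* = 354.
With the tax collected from producers, supply shifts: Qs = 2(P − 27) + 244.
Solving gives Q = 318 with buyers paying $64 and producers receiving $37 (the $27 wedge).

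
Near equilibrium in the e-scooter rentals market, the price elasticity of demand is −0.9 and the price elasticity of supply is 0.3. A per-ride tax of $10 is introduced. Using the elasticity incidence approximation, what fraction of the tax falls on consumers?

Incidence ratio: consumers' share ≈ εs / (εs + |εd|) = 0.3 / (0.3 + 0.9) = 0.25.
Supply is the less elastic side, so consumers bear the smaller share.

Consumers' share ≈ 0.25.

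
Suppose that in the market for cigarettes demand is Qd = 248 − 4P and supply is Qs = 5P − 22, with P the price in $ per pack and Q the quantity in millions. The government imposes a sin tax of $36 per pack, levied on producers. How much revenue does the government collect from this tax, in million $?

Tax revenue = $1728 million.

Without the tax, 248 − 4P = 5P − 22 gives 9P = 270, so P* = $30 and Q* = 128.
With the tax collected from producers, supply shifts: Qs = 5(P − 36) − 22.
New equilibrium: buyers pay $50, producers receive $14, Q = 48. (Wedge: Pb − Ps = 36.)
Revenue = t · Q = 36 · 48 = $1728.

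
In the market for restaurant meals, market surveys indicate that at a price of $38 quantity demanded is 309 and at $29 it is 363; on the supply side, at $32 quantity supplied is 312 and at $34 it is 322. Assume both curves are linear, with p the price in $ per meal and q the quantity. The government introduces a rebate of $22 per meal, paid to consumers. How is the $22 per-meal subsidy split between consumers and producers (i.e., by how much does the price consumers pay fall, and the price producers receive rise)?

Consumers gain $10 per meal; producers gain $12 per meal.

Demand slope: (363 − 309)/(29 − 38) = -6, so qd = 537 − 6p.
Supply slope: (322 − 312)/(34 − 32) = 5, so qs = 5p + 152.
Without the subsidy, 537 − 6p = 5p + 152 gives 11p = 385, so p* = $35 and q* = 327.
With a per-unit subsidy paid to consumers, each effectively pays p − 22, so demand becomes qd = 537 − 6(p − 22).
New equilibrium: consumers pay $25, producers receive $47, q = 387. (Wedge: pb − ps = −22.)
Gain to consumers: $10; to producers: $12. (They sum to $22.)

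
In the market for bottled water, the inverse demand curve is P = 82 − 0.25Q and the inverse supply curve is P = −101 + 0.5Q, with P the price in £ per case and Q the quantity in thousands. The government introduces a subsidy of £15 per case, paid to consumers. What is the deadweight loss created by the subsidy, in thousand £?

Inverting to Q(P) form: Qd = 328 − 4P; Qs = 2P + 202.
Before the subsidy: set 328 − 4P = 2P + 202 → P* = £21, Q* = 244.
With a per-unit subsidy paid to consumers, each effectively pays P − 15, so demand becomes Qd = 328 − 4(P − 15).
New equilibrium: consumers pay £16, producers receive £31, Q = 264. (Wedge: Pb − Ps = −15.)
Quantity rises by |ΔQ| = |244 − 264| = 20.
DWL = ½ · t · |ΔQ| = ½ · 15 · 20 = £150.

Deadweight loss = £150 thousand.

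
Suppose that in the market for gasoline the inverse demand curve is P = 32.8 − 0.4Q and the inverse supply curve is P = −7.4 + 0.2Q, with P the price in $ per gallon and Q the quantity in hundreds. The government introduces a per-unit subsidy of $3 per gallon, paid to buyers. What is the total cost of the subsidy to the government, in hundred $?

Government outlay = $216 hundred.

Rewrite in direct form: Qd = 82 − 2.5P and Qs = 5P + 37.
Without the subsidy, 82 − 2.5P = 5P + 37 gives 7.5P = 45, so P* = $6 and Q* = 67.
With a per-unit subsidy paid to buyers, each effectively pays P − 3, so demand becomes Qd = 82 − 2.5(P − 3).
Solving gives Q = 72 with buyers paying $4 and sellers receiving $7 (the $3 wedge).
Outlay = t · Q = 3 · 72 = $216.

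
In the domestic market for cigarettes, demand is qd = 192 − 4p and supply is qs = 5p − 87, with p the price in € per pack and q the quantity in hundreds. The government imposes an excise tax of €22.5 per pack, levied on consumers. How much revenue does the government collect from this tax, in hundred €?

Tax revenue = €405 hundred.

Without the tax, 192 − 4p = 5p − 87 gives 9p = 279, so p* = €31 and q* = 68.
With the tax collected from consumers, demand (in seller-price terms) shifts: qd = 192 − 4(p + 22.5).
Solving gives q = 18 with consumers paying €43.5 and suppliers receiving €21 (the €22.5 wedge).
Revenue = t · Q = 22.5 · 18 = €405.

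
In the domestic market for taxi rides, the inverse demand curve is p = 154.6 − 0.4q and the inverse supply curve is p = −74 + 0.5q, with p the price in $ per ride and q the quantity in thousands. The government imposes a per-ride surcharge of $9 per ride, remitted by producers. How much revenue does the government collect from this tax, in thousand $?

Tax revenue = $2196 thousand.

Inverting to q(p) form: qd = 386.5 − 2.5p; qs = 2p + 148.
Before the tax: set 386.5 − 2.5p = 2p + 148 → p* = $53, q* = 254.
With the tax collected from producers, supply shifts: qs = 2(p − 9) + 148.
New equilibrium: consumers pay $57, producers receive $48, q = 244. (Wedge: pb − ps = 9.)
Revenue = t · Q = 9 · 244 = $2196.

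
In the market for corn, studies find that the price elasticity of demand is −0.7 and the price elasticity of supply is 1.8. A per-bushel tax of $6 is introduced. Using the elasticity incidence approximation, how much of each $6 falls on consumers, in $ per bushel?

Consumers bear ≈ $4.32 per bushel.

Incidence ratio: consumers' share ≈ εs / (εs + |εd|) = 1.8 / (1.8 + 0.7) = 0.72.
So consumers bear ≈ 0.72 × $6 = $4.32; sellers bear $1.68.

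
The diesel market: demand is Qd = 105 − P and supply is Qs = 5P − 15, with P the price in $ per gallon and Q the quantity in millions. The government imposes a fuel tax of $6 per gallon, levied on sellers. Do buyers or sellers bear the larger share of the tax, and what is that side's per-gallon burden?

Buyers bear the larger share: $5 per gallon.

Before the tax: set 105 − P = 5P − 15 → P* = $20, Q* = 85.
With the tax collected from sellers, supply shifts: Qs = 5(P − 6) − 15.
Solving gives Q = 80 with buyers paying $25 and sellers receiving $19 (the $6 wedge).
Per-gallon burden: buyers $5, sellers $1.
Buyers take the larger share because demand is less price-elastic here (demand slope 1 vs supply slope 5).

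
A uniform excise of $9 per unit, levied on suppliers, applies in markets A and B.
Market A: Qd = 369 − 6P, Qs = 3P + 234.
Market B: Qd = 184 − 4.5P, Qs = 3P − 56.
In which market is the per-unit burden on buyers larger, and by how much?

Market B, by $0.6.

Market A: pre-tax P* = $15, Q* = 279; post-tax Q = 261; per-unit burden on buyers = $3.
Market B: pre-tax P* = $32, Q* = 40; post-tax Q = 23.8; per-unit burden on buyers = $3.6.
Difference: $3 vs $3.6 → market B is larger by $0.6.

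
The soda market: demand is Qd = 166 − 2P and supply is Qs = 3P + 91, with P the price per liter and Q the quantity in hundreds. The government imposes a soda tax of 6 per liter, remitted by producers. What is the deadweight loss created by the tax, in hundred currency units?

Deadweight loss = 21.6 hundred.

Without the tax, 166 − 2P = 3P + 91 gives 5P = 75, so P* = 15 and Q* = 136.
With the tax collected from producers, supply shifts: Qs = 3(P − 6) + 91.
Solving gives Q = 128.8 with buyers paying 18.6 and producers receiving 12.6 (the 6 wedge).
Quantity falls by |ΔQ| = |136 − 128.8| = 7.2.
DWL = ½ · t · |ΔQ| = ½ · 6 · 7.2 = 21.6.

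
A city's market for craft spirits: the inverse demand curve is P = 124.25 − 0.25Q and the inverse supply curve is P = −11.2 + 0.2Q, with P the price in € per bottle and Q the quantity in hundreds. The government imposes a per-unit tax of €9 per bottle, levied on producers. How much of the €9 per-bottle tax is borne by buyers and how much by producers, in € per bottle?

Inverting to Q(P) form: Qd = 497 − 4P; Qs = 5P + 56.
Before the tax: set 497 − 4P = 5P + 56 → P* = €49, Q* = 301.
With the tax collected from producers, supply shifts: Qs = 5(P − 9) + 56.
New equilibrium: buyers pay €54, producers receive €45, Q = 281. (Wedge: Pb − Ps = 9.)
Burden on buyers: €5; on producers: €4. (They sum to €9.)

Buyers bear €5 per bottle; producers bear €4 per bottle.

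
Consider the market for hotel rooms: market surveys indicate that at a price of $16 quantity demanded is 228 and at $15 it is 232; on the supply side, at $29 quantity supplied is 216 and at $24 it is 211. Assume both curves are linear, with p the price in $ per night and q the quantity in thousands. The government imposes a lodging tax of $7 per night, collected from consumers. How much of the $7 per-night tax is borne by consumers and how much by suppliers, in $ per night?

Demand slope: (232 − 228)/(15 − 16) = -4, so qd = 292 − 4p.
Supply slope: (211 − 216)/(24 − 29) = 1, so qs = p + 187.
Without the tax, 292 − 4p = p + 187 gives 5p = 105, so p* = $21 and q* = 208.
With the tax collected from consumers, demand (in seller-price terms) shifts: qd = 292 − 4(p + 7).
New equilibrium: consumers pay $22.4, suppliers receive $15.4, q = 202.4. (Wedge: pb − ps = 7.)
Burden on consumers: $1.4; on suppliers: $5.6. (They sum to $7.)

Consumers bear $1.4 per night; suppliers bear $5.6 per night.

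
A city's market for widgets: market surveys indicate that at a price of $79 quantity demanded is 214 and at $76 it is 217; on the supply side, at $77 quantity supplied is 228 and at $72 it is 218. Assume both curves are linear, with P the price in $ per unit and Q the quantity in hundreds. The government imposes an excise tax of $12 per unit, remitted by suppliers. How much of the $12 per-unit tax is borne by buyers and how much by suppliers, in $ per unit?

Demand slope: (217 − 214)/(76 − 79) = -1, so Qd = 293 − P.
Supply slope: (218 − 228)/(72 − 77) = 2, so Qs = 2P + 74.
Before the tax: set 293 − P = 2P + 74 → P* = $73, Q* = 220.
With the tax collected from suppliers, supply shifts: Qs = 2(P − 12) + 74.
Solving gives Q = 212 with buyers paying $81 and suppliers receiving $69 (the $12 wedge).
Burden on buyers: $8; on suppliers: $4. (They sum to $12.)

Buyers bear $8 per unit; suppliers bear $4 per unit.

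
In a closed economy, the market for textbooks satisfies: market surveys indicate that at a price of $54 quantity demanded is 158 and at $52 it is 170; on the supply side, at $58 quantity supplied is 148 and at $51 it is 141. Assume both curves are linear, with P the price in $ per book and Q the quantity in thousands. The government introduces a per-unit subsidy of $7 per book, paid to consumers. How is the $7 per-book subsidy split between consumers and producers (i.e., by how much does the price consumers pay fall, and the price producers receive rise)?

Demand slope: (170 − 158)/(52 − 54) = -6, so Qd = 482 − 6P.
Supply slope: (141 − 148)/(51 − 58) = 1, so Qs = P + 90.
Without the subsidy, 482 − 6P = P + 90 gives 7P = 392, so P* = $56 and Q* = 146.
With a per-unit subsidy paid to consumers, each effectively pays P − 7, so demand becomes Qd = 482 − 6(P − 7).
New equilibrium: consumers pay $55, producers receive $62, Q = 152. (Wedge: Pb − Ps = −7.)
Gain to consumers: $1; to producers: $6. (They sum to $7.)

Consumers gain $1 per book; producers gain $6 per book.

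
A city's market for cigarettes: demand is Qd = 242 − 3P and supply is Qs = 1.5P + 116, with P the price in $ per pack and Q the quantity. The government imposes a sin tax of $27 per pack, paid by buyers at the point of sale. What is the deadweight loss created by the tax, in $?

Deadweight loss = $364.5.

Before the tax: set 242 − 3P = 1.5P + 116 → P* = $28, Q* = 158.
With the tax collected from buyers, demand (in seller-price terms) shifts: Qd = 242 − 3(P + 27).
New equilibrium: buyers pay $37, producers receive $10, Q = 131. (Wedge: Pb − Ps = 27.)
Quantity falls by |ΔQ| = |158 − 131| = 27.
DWL = ½ · t · |ΔQ| = ½ · 27 · 27 = $364.5.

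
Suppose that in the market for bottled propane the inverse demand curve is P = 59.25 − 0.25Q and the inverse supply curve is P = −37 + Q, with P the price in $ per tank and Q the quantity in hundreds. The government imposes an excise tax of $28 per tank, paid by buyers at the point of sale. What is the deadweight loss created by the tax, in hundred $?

Rewrite in direct form: Qd = 237 − 4P and Qs = P + 37.
Without the tax, 237 − 4P = P + 37 gives 5P = 200, so P* = $40 and Q* = 77.
With the tax collected from buyers, demand (in seller-price terms) shifts: Qd = 237 − 4(P + 28).
Solving gives Q = 54.6 with buyers paying $45.6 and suppliers receiving $17.6 (the $28 wedge).
Quantity falls by |ΔQ| = |77 − 54.6| = 22.4.
DWL = ½ · t · |ΔQ| = ½ · 28 · 22.4 = $313.6.

Deadweight loss = $313.6 hundred.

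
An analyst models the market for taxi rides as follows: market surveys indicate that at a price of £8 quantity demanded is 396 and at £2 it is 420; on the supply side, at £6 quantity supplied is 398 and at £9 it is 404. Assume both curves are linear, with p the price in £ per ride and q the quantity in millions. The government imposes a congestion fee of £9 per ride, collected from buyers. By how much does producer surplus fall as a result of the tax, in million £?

Producer surplus falls by £2364 million.

Demand slope: (420 − 396)/(2 − 8) = -4, so qd = 428 − 4p.
Supply slope: (404 − 398)/(9 − 6) = 2, so qs = 2p + 386.
Before the tax: set 428 − 4p = 2p + 386 → p* = £7, q* = 400.
With the tax collected from buyers, demand (in seller-price terms) shifts: qd = 428 − 4(p + 9).
New equilibrium: buyers pay £10, producers receive £1, q = 388. (Wedge: pb − ps = 9.)
ΔPS is the trapezoid between Q = 388 and Q = 400 of height £6: ½ · (400 + 388) · 6 = £2364.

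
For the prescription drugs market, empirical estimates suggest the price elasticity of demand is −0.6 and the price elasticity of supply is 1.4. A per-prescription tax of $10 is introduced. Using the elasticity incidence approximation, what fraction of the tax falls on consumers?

Consumers' share ≈ 0.7.

Incidence ratio: consumers' share ≈ εs / (εs + |εd|) = 1.4 / (1.4 + 0.6) = 0.7.
Supply is the more elastic side, so consumers bear the larger share.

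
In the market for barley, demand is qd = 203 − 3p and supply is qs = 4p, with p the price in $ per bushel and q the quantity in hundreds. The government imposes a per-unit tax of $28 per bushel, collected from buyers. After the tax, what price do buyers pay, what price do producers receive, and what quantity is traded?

Buyers pay $45; producers receive $17; quantity = 68.

Before the tax: set 203 − 3p = 4p → p* = $29, q* = 116.
With the tax collected from buyers, demand (in seller-price terms) shifts: qd = 203 − 3(p + 28).
New equilibrium: buyers pay $45, producers receive $17, q = 68. (Wedge: pb − ps = 28.)
The less price-elastic side of the market bears the larger share of a per-unit tax.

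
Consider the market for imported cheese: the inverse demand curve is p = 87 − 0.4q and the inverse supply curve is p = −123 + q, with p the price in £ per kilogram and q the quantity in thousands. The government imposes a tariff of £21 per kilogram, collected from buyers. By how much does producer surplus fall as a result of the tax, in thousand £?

Producer surplus falls by £2137.5 thousand.

Rewrite in direct form: qd = 217.5 − 2.5p and qs = p + 123.
Without the tax, 217.5 − 2.5p = p + 123 gives 3.5p = 94.5, so p* = £27 and q* = 150.
With the tax collected from buyers, demand (in seller-price terms) shifts: qd = 217.5 − 2.5(p + 21).
New equilibrium: buyers pay £33, sellers receive £12, q = 135. (Wedge: pb − ps = 21.)
ΔPS is the trapezoid between Q = 135 and Q = 150 of height £15: ½ · (150 + 135) · 15 = £2137.5.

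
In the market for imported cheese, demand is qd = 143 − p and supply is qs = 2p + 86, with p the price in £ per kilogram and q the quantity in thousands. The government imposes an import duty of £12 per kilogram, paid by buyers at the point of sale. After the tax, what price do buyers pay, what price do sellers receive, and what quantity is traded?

Buyers pay £27; sellers receive £15; quantity = 116.

Without the tax, 143 − p = 2p + 86 gives 3p = 57, so p* = £19 and q* = 124.
With the tax collected from buyers, demand (in seller-price terms) shifts: qd = 143 − (p + 12).
New equilibrium: buyers pay £27, sellers receive £15, q = 116. (Wedge: pb − ps = 12.)
The less price-elastic side of the market bears the larger share of a per-unit tax.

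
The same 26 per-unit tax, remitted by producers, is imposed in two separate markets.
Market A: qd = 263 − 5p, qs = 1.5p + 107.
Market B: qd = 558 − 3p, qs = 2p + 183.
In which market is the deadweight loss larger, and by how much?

Market A: pre-tax p* = 24, q* = 143; post-tax q = 113; deadweight loss = 390.
Market B: pre-tax p* = 75, q* = 333; post-tax q = 301.8; deadweight loss = 405.6.
Difference: 390 vs 405.6 → market B is larger by 15.6.

Market B, by 15.6.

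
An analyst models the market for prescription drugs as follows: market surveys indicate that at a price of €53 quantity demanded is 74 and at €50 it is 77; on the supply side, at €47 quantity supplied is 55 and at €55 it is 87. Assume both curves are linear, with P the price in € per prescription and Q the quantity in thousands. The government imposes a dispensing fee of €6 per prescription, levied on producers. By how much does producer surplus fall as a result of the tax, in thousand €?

Producer surplus falls by €87.12 thousand.

Demand slope: (77 − 74)/(50 − 53) = -1, so Qd = 127 − P.
Supply slope: (87 − 55)/(55 − 47) = 4, so Qs = 4P − 133.
Without the tax, 127 − P = 4P − 133 gives 5P = 260, so P* = €52 and Q* = 75.
With the tax collected from producers, supply shifts: Qs = 4(P − 6) − 133.
Solving gives Q = 70.2 with buyers paying €56.8 and producers receiving €50.8 (the €6 wedge).
ΔPS is the trapezoid between Q = 70.2 and Q = 75 of height €1.2: ½ · (75 + 70.2) · 1.2 = €87.12.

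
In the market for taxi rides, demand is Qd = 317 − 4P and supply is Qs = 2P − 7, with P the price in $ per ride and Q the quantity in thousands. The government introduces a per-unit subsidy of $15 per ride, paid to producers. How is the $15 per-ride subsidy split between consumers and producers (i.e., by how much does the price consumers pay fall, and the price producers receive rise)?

Without the subsidy, 317 − 4P = 2P − 7 gives 6P = 324, so P* = $54 and Q* = 101.
With a per-unit subsidy paid to producers, each receives P + 15 per unit sold, so supply becomes Qs = 2(P + 15) − 7.
New equilibrium: consumers pay $49, producers receive $64, Q = 121. (Wedge: Pb − Ps = −15.)
Gain to consumers: $5; to producers: $10. (They sum to $15.)

Consumers gain $5 per ride; producers gain $10 per ride.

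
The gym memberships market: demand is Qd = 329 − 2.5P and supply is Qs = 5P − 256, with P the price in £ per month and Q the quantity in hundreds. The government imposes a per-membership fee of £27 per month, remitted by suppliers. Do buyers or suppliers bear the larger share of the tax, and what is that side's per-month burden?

Buyers bear the larger share: £18 per month.

Before the tax: set 329 − 2.5P = 5P − 256 → P* = £78, Q* = 134.
With the tax collected from suppliers, supply shifts: Qs = 5(P − 27) − 256.
Solving gives Q = 89 with buyers paying £96 and suppliers receiving £69 (the £27 wedge).
Per-month burden: buyers £18, suppliers £9.
Buyers take the larger share because demand is less price-elastic here (demand slope 2.5 vs supply slope 5).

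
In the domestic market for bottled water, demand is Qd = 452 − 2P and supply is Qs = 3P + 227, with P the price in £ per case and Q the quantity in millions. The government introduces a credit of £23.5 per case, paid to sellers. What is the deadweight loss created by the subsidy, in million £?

Before the subsidy: set 452 − 2P = 3P + 227 → P* = £45, Q* = 362.
With a per-unit subsidy paid to sellers, each receives P + 23.5 per unit sold, so supply becomes Qs = 3(P + 23.5) + 227.
New equilibrium: consumers pay £30.9, sellers receive £54.4, Q = 390.2. (Wedge: Pb − Ps = −23.5.)
Quantity rises by |ΔQ| = |362 − 390.2| = 28.2.
DWL = ½ · t · |ΔQ| = ½ · 23.5 · 28.2 = £331.35.

Deadweight loss = £331.35 million.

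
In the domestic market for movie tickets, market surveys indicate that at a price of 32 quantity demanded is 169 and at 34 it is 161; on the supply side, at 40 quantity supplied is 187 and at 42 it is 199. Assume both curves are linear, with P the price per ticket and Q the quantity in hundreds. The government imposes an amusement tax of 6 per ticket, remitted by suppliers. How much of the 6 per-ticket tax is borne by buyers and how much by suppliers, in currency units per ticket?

Buyers bear 3.6 per ticket; suppliers bear 2.4 per ticket.

Demand slope: (161 − 169)/(34 − 32) = -4, so Qd = 297 − 4P.
Supply slope: (199 − 187)/(42 − 40) = 6, so Qs = 6P − 53.
Without the tax, 297 − 4P = 6P − 53 gives 10P = 350, so P* = 35 and Q* = 157.
With the tax collected from suppliers, supply shifts: Qs = 6(P − 6) − 53.
Solving gives Q = 142.6 with buyers paying 38.6 and suppliers receiving 32.6 (the 6 wedge).
Burden on buyers: 3.6; on suppliers: 2.4. (They sum to 6.)
The less price-elastic side of the market bears the larger share of a per-unit tax.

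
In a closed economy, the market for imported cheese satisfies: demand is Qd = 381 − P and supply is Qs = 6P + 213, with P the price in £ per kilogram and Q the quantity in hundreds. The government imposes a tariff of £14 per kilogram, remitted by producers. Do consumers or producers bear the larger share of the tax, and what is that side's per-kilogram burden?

Consumers bear the larger share: £12 per kilogram.

Without the tax, 381 − P = 6P + 213 gives 7P = 168, so P* = £24 and Q* = 357.
With the tax collected from producers, supply shifts: Qs = 6(P − 14) + 213.
New equilibrium: consumers pay £36, producers receive £22, Q = 345. (Wedge: Pb − Ps = 14.)
Per-kilogram burden: consumers £12, producers £2.
Consumers take the larger share because demand is less price-elastic here (demand slope 1 vs supply slope 6).
The less price-elastic side of the market bears the larger share of a per-unit tax.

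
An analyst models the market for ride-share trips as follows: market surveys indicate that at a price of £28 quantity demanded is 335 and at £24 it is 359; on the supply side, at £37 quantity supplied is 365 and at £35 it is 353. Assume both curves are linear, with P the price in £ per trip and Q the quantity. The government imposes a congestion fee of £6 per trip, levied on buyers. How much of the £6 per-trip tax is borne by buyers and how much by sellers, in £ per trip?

Buyers bear £3 per trip; sellers bear £3 per trip.

Demand slope: (359 − 335)/(24 − 28) = -6, so Qd = 503 − 6P.
Supply slope: (353 − 365)/(35 − 37) = 6, so Qs = 6P + 143.
Without the tax, 503 − 6P = 6P + 143 gives 12P = 360, so P* = £30 and Q* = 323.
With the tax collected from buyers, demand (in seller-price terms) shifts: Qd = 503 − 6(P + 6).
New equilibrium: buyers pay £33, sellers receive £27, Q = 305. (Wedge: Pb − Ps = 6.)
Burden on buyers: £3; on sellers: £3. (They sum to £6.)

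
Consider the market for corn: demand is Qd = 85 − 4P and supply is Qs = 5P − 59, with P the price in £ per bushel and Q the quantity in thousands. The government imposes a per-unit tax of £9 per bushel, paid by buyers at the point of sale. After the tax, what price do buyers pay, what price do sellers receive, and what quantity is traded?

Without the tax, 85 − 4P = 5P − 59 gives 9P = 144, so P* = £16 and Q* = 21.
With the tax collected from buyers, demand (in seller-price terms) shifts: Qd = 85 − 4(P + 9).
New equilibrium: buyers pay £21, sellers receive £12, Q = 1. (Wedge: Pb − Ps = 9.)
The less price-elastic side of the market bears the larger share of a per-unit tax.

Buyers pay £21; sellers receive £12; quantity = 1.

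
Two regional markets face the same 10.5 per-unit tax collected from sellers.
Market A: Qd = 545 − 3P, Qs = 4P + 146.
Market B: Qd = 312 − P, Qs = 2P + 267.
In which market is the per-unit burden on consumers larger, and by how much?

Market A: pre-tax P* = 57, Q* = 374; post-tax Q = 356; per-unit burden on consumers = 6.
Market B: pre-tax P* = 15, Q* = 297; post-tax Q = 290; per-unit burden on consumers = 7.
Difference: 6 vs 7 → market B is larger by 1.

Market B, by 1.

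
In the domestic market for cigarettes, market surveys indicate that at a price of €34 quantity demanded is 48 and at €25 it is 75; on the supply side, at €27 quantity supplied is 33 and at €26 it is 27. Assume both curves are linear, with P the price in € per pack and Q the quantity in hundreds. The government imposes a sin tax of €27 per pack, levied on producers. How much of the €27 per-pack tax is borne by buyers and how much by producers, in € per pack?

Buyers bear €18 per pack; producers bear €9 per pack.

Demand slope: (75 − 48)/(25 − 34) = -3, so Qd = 150 − 3P.
Supply slope: (27 − 33)/(26 − 27) = 6, so Qs = 6P − 129.
Without the tax, 150 − 3P = 6P − 129 gives 9P = 279, so P* = €31 and Q* = 57.
With the tax collected from producers, supply shifts: Qs = 6(P − 27) − 129.
New equilibrium: buyers pay €49, producers receive €22, Q = 3. (Wedge: Pb − Ps = 27.)
Burden on buyers: €18; on producers: €9. (They sum to €27.)
The less price-elastic side of the market bears the larger share of a per-unit tax.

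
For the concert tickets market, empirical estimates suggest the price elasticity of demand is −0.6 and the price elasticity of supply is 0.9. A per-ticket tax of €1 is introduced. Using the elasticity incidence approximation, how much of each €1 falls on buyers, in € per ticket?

Buyers bear ≈ €0.6 per ticket.

Incidence ratio: buyers' share ≈ εs / (εs + |εd|) = 0.9 / (0.9 + 0.6) = 0.6.
So buyers bear ≈ 0.6 × €1 = €0.6; sellers bear €0.4.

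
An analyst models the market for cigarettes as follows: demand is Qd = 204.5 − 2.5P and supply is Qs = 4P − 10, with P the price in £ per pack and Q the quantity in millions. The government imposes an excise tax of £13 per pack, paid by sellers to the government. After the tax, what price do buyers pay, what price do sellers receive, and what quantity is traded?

Without the tax, 204.5 − 2.5P = 4P − 10 gives 6.5P = 214.5, so P* = £33 and Q* = 122.
With the tax collected from sellers, supply shifts: Qs = 4(P − 13) − 10.
Solving gives Q = 102 with buyers paying £41 and sellers receiving £28 (the £13 wedge).
The less price-elastic side of the market bears the larger share of a per-unit tax.

Buyers pay £41; sellers receive £28; quantity = 102.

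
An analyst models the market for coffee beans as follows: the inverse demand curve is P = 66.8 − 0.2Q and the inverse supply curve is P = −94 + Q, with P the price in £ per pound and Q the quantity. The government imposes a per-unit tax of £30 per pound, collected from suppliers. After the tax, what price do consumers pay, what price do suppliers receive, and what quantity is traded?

Rewrite in direct form: Qd = 334 − 5P and Qs = P + 94.
Before the tax: set 334 − 5P = P + 94 → P* = £40, Q* = 134.
With the tax collected from suppliers, supply shifts: Qs = (P − 30) + 94.
Solving gives Q = 109 with consumers paying £45 and suppliers receiving £15 (the £30 wedge).
The less price-elastic side of the market bears the larger share of a per-unit tax.

Consumers pay £45; suppliers receive £15; quantity = 109.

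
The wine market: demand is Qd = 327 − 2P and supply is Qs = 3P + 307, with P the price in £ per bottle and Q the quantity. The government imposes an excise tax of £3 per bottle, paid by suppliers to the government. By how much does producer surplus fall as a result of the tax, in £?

Producer surplus falls by £380.64.

Before the tax: set 327 − 2P = 3P + 307 → P* = £4, Q* = 319.
With the tax collected from suppliers, supply shifts: Qs = 3(P − 3) + 307.
Solving gives Q = 315.4 with consumers paying £5.8 and suppliers receiving £2.8 (the £3 wedge).
ΔPS is the trapezoid between Q = 315.4 and Q = 319 of height £1.2: ½ · (319 + 315.4) · 1.2 = £380.64.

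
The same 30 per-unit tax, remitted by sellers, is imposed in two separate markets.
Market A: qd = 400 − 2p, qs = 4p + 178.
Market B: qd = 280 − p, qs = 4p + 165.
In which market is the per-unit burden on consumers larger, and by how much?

Market B, by 4.

Market A: pre-tax p* = 37, q* = 326; post-tax q = 286; per-unit burden on consumers = 20.
Market B: pre-tax p* = 23, q* = 257; post-tax q = 233; per-unit burden on consumers = 24.
Difference: 20 vs 24 → market B is larger by 4.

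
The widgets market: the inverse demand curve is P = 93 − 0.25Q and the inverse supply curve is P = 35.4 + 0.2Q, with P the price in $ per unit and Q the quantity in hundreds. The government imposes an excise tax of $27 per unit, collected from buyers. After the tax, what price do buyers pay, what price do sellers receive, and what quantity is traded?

Buyers pay $76; sellers receive $49; quantity = 68.

Inverting to Q(P) form: Qd = 372 − 4P; Qs = 5P − 177.
Before the tax: set 372 − 4P = 5P − 177 → P* = $61, Q* = 128.
With the tax collected from buyers, demand (in seller-price terms) shifts: Qd = 372 − 4(P + 27).
New equilibrium: buyers pay $76, sellers receive $49, Q = 68. (Wedge: Pb − Ps = 27.)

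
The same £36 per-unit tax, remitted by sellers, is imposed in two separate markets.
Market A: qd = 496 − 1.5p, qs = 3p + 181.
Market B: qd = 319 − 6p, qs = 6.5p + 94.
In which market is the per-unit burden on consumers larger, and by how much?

Market A, by £5.28.

Market A: pre-tax p* = £70, q* = 391; post-tax q = 355; per-unit burden on consumers = £24.
Market B: pre-tax p* = £18, q* = 211; post-tax q = 98.68; per-unit burden on consumers = £18.72.
Difference: £24 vs £18.72 → market A is larger by £5.28.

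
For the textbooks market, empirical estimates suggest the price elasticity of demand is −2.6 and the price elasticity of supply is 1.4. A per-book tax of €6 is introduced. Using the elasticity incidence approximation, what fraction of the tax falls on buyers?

Buyers' share ≈ 0.35.

Incidence ratio: buyers' share ≈ εs / (εs + |εd|) = 1.4 / (1.4 + 2.6) = 0.35.
Supply is the less elastic side, so buyers bear the smaller share.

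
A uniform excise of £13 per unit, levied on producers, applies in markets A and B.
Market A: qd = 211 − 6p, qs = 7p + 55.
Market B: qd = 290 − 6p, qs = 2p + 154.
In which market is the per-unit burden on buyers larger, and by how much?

Market A: pre-tax p* = £12, q* = 139; post-tax q = 97; per-unit burden on buyers = £7.
Market B: pre-tax p* = £17, q* = 188; post-tax q = 168.5; per-unit burden on buyers = £3.25.
Difference: £7 vs £3.25 → market A is larger by £3.75.

Market A, by £3.75.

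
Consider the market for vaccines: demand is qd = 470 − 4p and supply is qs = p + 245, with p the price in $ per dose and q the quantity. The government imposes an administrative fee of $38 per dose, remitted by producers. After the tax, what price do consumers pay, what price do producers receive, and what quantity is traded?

Consumers pay $52.6; producers receive $14.6; quantity = 259.6.

Without the tax, 470 − 4p = p + 245 gives 5p = 225, so p* = $45 and q* = 290.
With the tax collected from producers, supply shifts: qs = (p − 38) + 245.
Solving gives q = 259.6 with consumers paying $52.6 and producers receiving $14.6 (the $38 wedge).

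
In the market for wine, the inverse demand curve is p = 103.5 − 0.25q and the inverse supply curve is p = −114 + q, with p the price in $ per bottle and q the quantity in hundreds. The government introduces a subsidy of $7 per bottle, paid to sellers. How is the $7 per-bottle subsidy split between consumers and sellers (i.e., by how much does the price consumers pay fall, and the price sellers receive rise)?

Rewrite in direct form: qd = 414 − 4p and qs = p + 114.
Before the subsidy: set 414 − 4p = p + 114 → p* = $60, q* = 174.
With a per-unit subsidy paid to sellers, each receives p + 7 per unit sold, so supply becomes qs = (p + 7) + 114.
Solving gives q = 179.6 with consumers paying $58.6 and sellers receiving $65.6 (the $7 wedge).
Gain to consumers: $1.4; to sellers: $5.6. (They sum to $7.)

Consumers gain $1.4 per bottle; sellers gain $5.6 per bottle.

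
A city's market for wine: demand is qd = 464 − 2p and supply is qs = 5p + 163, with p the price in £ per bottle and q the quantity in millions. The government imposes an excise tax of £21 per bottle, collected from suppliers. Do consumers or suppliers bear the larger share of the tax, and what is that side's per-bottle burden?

Before the tax: set 464 − 2p = 5p + 163 → p* = £43, q* = 378.
With the tax collected from suppliers, supply shifts: qs = 5(p − 21) + 163.
New equilibrium: consumers pay £58, suppliers receive £37, q = 348. (Wedge: pb − ps = 21.)
Per-bottle burden: consumers £15, suppliers £6.
Consumers take the larger share because demand is less price-elastic here (demand slope 2 vs supply slope 5).

Consumers bear the larger share: £15 per bottle.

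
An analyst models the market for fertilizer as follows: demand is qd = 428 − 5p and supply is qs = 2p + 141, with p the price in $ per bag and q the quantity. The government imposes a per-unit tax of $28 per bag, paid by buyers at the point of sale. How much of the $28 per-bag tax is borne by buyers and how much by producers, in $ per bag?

Without the tax, 428 − 5p = 2p + 141 gives 7p = 287, so p* = $41 and q* = 223.
With the tax collected from buyers, demand (in seller-price terms) shifts: qd = 428 − 5(p + 28).
Solving gives q = 183 with buyers paying $49 and producers receiving $21 (the $28 wedge).
Burden on buyers: $8; on producers: $20. (They sum to $28.)

Buyers bear $8 per bag; producers bear $20 per bag.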